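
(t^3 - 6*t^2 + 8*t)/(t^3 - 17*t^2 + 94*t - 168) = t*(t - 2)/(t^2 - 13*t + 42)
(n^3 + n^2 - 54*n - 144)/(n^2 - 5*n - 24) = n + 6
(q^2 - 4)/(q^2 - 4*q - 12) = (q - 2)/(q - 6)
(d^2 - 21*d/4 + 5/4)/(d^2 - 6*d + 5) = (d - 1/4)/(d - 1)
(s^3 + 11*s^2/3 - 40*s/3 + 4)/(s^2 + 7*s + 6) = (3*s^2 - 7*s + 2)/(3*(s + 1))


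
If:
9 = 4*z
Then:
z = 9/4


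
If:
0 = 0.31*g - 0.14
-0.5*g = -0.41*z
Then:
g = 0.45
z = 0.55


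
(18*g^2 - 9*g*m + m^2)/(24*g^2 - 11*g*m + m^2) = (6*g - m)/(8*g - m)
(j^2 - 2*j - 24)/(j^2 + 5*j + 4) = (j - 6)/(j + 1)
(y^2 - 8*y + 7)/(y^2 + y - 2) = (y - 7)/(y + 2)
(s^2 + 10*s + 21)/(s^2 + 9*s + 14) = (s + 3)/(s + 2)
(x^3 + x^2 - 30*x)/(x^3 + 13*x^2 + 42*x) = (x - 5)/(x + 7)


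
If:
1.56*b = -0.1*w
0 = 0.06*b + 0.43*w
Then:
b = 0.00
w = 0.00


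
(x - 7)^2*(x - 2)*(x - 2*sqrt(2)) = x^4 - 16*x^3 - 2*sqrt(2)*x^3 + 32*sqrt(2)*x^2 + 77*x^2 - 154*sqrt(2)*x - 98*x + 196*sqrt(2)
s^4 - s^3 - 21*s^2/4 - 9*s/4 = s*(s - 3)*(s + 1/2)*(s + 3/2)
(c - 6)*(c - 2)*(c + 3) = c^3 - 5*c^2 - 12*c + 36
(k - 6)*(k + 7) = k^2 + k - 42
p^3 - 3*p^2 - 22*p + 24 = (p - 6)*(p - 1)*(p + 4)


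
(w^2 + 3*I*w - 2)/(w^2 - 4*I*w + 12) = (w + I)/(w - 6*I)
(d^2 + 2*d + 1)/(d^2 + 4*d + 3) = (d + 1)/(d + 3)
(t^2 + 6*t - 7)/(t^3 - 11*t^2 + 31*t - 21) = (t + 7)/(t^2 - 10*t + 21)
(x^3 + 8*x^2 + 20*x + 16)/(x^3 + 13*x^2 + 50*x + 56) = (x + 2)/(x + 7)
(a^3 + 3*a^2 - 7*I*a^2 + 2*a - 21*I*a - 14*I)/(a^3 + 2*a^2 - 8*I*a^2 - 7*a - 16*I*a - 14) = (a + 1)/(a - I)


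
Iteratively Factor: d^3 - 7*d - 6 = (d + 2)*(d^2 - 2*d - 3) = (d - 3)*(d + 2)*(d + 1)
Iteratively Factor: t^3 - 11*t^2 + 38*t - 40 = (t - 5)*(t^2 - 6*t + 8) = (t - 5)*(t - 4)*(t - 2)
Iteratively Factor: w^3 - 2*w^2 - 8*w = (w)*(w^2 - 2*w - 8) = w*(w - 4)*(w + 2)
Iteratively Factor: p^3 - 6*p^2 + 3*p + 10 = (p + 1)*(p^2 - 7*p + 10) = (p - 2)*(p + 1)*(p - 5)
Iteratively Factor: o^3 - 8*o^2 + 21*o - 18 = (o - 3)*(o^2 - 5*o + 6) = (o - 3)^2*(o - 2)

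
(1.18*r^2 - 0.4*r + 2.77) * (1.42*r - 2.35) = 1.6756*r^3 - 3.341*r^2 + 4.8734*r - 6.5095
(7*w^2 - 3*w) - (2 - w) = 7*w^2 - 2*w - 2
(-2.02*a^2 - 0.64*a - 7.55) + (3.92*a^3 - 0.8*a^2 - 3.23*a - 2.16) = 3.92*a^3 - 2.82*a^2 - 3.87*a - 9.71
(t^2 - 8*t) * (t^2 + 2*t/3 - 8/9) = t^4 - 22*t^3/3 - 56*t^2/9 + 64*t/9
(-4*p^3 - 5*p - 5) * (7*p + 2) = -28*p^4 - 8*p^3 - 35*p^2 - 45*p - 10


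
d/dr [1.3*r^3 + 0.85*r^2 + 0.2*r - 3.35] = 3.9*r^2 + 1.7*r + 0.2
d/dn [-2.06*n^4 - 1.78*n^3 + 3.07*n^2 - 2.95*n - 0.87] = -8.24*n^3 - 5.34*n^2 + 6.14*n - 2.95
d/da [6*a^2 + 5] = 12*a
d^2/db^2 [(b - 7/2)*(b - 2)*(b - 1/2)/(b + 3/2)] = 2*(8*b^3 + 36*b^2 + 54*b - 253)/(8*b^3 + 36*b^2 + 54*b + 27)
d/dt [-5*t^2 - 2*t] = -10*t - 2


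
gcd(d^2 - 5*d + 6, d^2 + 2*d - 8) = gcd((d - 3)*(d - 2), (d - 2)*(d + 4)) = d - 2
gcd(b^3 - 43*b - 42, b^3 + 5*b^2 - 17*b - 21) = b + 1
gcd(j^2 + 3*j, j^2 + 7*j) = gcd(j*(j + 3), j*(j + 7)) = j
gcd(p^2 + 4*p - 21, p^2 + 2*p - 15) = p - 3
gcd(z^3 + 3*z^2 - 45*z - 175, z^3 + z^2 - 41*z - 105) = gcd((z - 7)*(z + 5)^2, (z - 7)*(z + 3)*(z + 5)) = z^2 - 2*z - 35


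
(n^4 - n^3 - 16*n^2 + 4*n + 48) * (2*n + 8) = 2*n^5 + 6*n^4 - 40*n^3 - 120*n^2 + 128*n + 384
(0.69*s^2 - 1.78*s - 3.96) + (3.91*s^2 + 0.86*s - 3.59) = 4.6*s^2 - 0.92*s - 7.55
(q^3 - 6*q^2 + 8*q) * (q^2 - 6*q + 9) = q^5 - 12*q^4 + 53*q^3 - 102*q^2 + 72*q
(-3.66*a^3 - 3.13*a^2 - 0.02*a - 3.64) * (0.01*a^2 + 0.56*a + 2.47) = -0.0366*a^5 - 2.0809*a^4 - 10.7932*a^3 - 7.7787*a^2 - 2.0878*a - 8.9908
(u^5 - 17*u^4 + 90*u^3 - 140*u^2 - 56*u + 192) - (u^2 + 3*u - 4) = u^5 - 17*u^4 + 90*u^3 - 141*u^2 - 59*u + 196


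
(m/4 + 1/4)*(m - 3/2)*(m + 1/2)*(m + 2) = m^4/4 + m^3/2 - 7*m^2/16 - 17*m/16 - 3/8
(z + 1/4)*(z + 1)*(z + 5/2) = z^3 + 15*z^2/4 + 27*z/8 + 5/8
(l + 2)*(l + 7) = l^2 + 9*l + 14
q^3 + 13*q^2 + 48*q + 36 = (q + 1)*(q + 6)^2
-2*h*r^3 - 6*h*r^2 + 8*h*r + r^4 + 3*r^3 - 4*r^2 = r*(-2*h + r)*(r - 1)*(r + 4)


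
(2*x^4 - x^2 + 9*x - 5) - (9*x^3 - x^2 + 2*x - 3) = 2*x^4 - 9*x^3 + 7*x - 2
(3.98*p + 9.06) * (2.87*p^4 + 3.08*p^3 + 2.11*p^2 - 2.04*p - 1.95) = 11.4226*p^5 + 38.2606*p^4 + 36.3026*p^3 + 10.9974*p^2 - 26.2434*p - 17.667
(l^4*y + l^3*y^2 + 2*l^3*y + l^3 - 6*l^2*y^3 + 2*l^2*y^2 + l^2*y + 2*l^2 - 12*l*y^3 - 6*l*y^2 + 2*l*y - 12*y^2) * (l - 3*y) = l^5*y - 2*l^4*y^2 + 2*l^4*y + l^4 - 9*l^3*y^3 - 4*l^3*y^2 - 2*l^3*y + 2*l^3 + 18*l^2*y^4 - 18*l^2*y^3 - 9*l^2*y^2 - 4*l^2*y + 36*l*y^4 + 18*l*y^3 - 18*l*y^2 + 36*y^3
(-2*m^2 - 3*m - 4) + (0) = -2*m^2 - 3*m - 4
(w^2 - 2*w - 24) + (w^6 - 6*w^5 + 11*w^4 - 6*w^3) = w^6 - 6*w^5 + 11*w^4 - 6*w^3 + w^2 - 2*w - 24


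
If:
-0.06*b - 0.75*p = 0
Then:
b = -12.5*p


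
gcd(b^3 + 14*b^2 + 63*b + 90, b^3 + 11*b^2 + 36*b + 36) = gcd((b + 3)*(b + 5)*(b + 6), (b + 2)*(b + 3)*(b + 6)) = b^2 + 9*b + 18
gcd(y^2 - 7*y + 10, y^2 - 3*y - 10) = y - 5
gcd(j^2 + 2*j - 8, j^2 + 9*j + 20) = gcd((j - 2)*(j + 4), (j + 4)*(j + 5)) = j + 4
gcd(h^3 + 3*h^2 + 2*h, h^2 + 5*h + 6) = h + 2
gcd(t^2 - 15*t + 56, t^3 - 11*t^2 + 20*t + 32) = t - 8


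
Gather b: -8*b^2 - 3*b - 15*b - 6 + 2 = -8*b^2 - 18*b - 4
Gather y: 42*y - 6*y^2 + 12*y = -6*y^2 + 54*y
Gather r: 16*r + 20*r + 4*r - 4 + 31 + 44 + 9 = 40*r + 80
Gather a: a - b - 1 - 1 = a - b - 2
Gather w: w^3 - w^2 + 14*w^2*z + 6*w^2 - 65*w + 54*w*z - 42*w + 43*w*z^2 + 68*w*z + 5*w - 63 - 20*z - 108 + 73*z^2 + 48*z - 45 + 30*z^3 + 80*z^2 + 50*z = w^3 + w^2*(14*z + 5) + w*(43*z^2 + 122*z - 102) + 30*z^3 + 153*z^2 + 78*z - 216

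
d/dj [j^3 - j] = 3*j^2 - 1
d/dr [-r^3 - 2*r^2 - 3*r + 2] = -3*r^2 - 4*r - 3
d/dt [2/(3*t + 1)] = -6/(3*t + 1)^2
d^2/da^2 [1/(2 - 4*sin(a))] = (sin(a) - cos(2*a) - 3)/(2*sin(a) - 1)^3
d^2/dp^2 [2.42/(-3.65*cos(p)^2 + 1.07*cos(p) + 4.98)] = (-128.9618*(1 - cos(p)^2)^2 + 28.35393*cos(p)^3 - 243.204918*cos(p)^2 - 43.812648*cos(p) + 222.479796)/(-3.65*cos(p)^2 + 1.07*cos(p) + 4.98)^3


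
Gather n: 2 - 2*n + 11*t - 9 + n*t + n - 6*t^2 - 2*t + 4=n*(t - 1) - 6*t^2 + 9*t - 3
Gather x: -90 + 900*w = 900*w - 90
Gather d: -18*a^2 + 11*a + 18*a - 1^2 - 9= -18*a^2 + 29*a - 10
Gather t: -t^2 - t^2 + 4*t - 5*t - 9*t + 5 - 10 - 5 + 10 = -2*t^2 - 10*t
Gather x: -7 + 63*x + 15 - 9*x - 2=54*x + 6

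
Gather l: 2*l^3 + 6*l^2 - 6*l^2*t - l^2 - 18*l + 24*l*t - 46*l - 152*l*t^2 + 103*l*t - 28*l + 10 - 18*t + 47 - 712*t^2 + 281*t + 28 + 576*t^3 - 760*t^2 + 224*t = 2*l^3 + l^2*(5 - 6*t) + l*(-152*t^2 + 127*t - 92) + 576*t^3 - 1472*t^2 + 487*t + 85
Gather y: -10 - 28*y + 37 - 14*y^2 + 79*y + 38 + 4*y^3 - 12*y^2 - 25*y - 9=4*y^3 - 26*y^2 + 26*y + 56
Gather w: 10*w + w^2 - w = w^2 + 9*w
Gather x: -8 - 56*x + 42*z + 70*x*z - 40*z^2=x*(70*z - 56) - 40*z^2 + 42*z - 8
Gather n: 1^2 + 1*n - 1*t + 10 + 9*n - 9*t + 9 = 10*n - 10*t + 20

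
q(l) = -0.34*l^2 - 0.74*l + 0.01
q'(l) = -0.68*l - 0.74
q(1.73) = -2.29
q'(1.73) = -1.92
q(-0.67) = 0.35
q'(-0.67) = -0.28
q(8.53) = -31.04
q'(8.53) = -6.54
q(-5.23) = -5.42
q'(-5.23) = 2.82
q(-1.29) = 0.40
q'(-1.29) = 0.14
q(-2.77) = -0.55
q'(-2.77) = 1.14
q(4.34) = -9.61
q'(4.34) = -3.69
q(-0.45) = 0.27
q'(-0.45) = -0.43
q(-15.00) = -65.39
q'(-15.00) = 9.46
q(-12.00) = -40.07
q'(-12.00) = 7.42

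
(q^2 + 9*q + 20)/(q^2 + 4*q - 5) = (q + 4)/(q - 1)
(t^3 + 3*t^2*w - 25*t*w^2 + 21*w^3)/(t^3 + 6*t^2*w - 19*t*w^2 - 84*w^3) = (t^2 - 4*t*w + 3*w^2)/(t^2 - t*w - 12*w^2)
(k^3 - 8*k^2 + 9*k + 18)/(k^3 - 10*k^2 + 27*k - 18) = (k + 1)/(k - 1)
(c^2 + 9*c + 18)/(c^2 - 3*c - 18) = (c + 6)/(c - 6)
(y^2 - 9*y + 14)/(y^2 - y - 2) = (y - 7)/(y + 1)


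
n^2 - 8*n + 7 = (n - 7)*(n - 1)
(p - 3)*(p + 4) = p^2 + p - 12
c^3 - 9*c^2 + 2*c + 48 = (c - 8)*(c - 3)*(c + 2)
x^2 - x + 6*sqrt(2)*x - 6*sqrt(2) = (x - 1)*(x + 6*sqrt(2))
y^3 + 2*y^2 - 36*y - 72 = (y - 6)*(y + 2)*(y + 6)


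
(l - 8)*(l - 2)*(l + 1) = l^3 - 9*l^2 + 6*l + 16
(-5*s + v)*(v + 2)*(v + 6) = -5*s*v^2 - 40*s*v - 60*s + v^3 + 8*v^2 + 12*v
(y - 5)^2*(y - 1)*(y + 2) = y^4 - 9*y^3 + 13*y^2 + 45*y - 50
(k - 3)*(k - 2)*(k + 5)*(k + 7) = k^4 + 7*k^3 - 19*k^2 - 103*k + 210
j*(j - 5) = j^2 - 5*j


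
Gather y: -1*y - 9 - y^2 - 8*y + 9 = -y^2 - 9*y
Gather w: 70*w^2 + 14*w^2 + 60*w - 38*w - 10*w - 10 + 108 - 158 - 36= 84*w^2 + 12*w - 96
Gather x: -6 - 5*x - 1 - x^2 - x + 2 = -x^2 - 6*x - 5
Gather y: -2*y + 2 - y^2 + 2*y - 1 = 1 - y^2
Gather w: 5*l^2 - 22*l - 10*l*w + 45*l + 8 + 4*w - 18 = 5*l^2 + 23*l + w*(4 - 10*l) - 10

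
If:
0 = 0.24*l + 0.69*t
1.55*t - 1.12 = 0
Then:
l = -2.08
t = 0.72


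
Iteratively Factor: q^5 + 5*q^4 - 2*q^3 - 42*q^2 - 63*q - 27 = (q + 3)*(q^4 + 2*q^3 - 8*q^2 - 18*q - 9) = (q + 3)^2*(q^3 - q^2 - 5*q - 3) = (q + 1)*(q + 3)^2*(q^2 - 2*q - 3) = (q + 1)^2*(q + 3)^2*(q - 3)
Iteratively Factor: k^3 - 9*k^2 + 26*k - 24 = (k - 2)*(k^2 - 7*k + 12) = (k - 4)*(k - 2)*(k - 3)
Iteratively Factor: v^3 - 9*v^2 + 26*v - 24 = (v - 4)*(v^2 - 5*v + 6) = (v - 4)*(v - 3)*(v - 2)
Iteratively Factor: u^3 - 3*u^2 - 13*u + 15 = (u - 5)*(u^2 + 2*u - 3) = (u - 5)*(u - 1)*(u + 3)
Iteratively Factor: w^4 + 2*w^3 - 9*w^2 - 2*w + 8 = (w + 4)*(w^3 - 2*w^2 - w + 2) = (w - 1)*(w + 4)*(w^2 - w - 2) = (w - 1)*(w + 1)*(w + 4)*(w - 2)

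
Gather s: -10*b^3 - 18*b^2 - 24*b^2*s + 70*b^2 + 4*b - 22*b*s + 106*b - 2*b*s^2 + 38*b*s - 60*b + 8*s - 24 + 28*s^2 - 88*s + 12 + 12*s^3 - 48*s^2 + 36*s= -10*b^3 + 52*b^2 + 50*b + 12*s^3 + s^2*(-2*b - 20) + s*(-24*b^2 + 16*b - 44) - 12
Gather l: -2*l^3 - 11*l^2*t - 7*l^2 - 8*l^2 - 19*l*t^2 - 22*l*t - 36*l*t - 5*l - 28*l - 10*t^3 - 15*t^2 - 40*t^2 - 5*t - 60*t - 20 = -2*l^3 + l^2*(-11*t - 15) + l*(-19*t^2 - 58*t - 33) - 10*t^3 - 55*t^2 - 65*t - 20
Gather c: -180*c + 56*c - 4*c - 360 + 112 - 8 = -128*c - 256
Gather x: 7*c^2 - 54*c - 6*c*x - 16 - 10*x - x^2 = 7*c^2 - 54*c - x^2 + x*(-6*c - 10) - 16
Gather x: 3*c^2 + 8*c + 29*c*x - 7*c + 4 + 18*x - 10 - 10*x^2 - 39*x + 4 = 3*c^2 + c - 10*x^2 + x*(29*c - 21) - 2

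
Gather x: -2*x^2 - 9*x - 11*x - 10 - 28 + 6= -2*x^2 - 20*x - 32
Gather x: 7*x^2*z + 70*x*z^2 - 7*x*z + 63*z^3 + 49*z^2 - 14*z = 7*x^2*z + x*(70*z^2 - 7*z) + 63*z^3 + 49*z^2 - 14*z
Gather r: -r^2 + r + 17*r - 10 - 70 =-r^2 + 18*r - 80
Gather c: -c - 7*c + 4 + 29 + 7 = 40 - 8*c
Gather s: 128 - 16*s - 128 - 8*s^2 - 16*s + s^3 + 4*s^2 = s^3 - 4*s^2 - 32*s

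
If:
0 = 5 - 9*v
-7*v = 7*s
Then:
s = -5/9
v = 5/9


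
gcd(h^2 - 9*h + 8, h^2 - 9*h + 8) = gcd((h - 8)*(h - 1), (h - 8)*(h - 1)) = h^2 - 9*h + 8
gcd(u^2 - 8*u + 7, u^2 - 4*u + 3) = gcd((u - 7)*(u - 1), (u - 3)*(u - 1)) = u - 1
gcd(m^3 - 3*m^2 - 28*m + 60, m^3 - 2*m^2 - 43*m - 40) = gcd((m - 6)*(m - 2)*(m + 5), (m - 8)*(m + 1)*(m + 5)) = m + 5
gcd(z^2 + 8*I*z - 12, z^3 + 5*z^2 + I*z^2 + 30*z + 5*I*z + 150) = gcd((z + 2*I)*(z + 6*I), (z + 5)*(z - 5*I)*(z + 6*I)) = z + 6*I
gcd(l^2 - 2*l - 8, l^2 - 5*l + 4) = l - 4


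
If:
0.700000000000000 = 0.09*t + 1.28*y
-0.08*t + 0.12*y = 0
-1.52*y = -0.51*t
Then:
No Solution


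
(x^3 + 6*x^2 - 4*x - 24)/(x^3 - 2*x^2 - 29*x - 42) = (x^2 + 4*x - 12)/(x^2 - 4*x - 21)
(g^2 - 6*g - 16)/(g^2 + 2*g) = (g - 8)/g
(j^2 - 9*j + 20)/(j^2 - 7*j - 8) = (-j^2 + 9*j - 20)/(-j^2 + 7*j + 8)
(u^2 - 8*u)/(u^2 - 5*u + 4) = u*(u - 8)/(u^2 - 5*u + 4)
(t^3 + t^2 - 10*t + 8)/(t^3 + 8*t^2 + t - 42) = (t^2 + 3*t - 4)/(t^2 + 10*t + 21)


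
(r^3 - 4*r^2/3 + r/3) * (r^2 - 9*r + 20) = r^5 - 31*r^4/3 + 97*r^3/3 - 89*r^2/3 + 20*r/3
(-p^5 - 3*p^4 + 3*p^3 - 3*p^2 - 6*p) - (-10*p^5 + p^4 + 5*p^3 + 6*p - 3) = 9*p^5 - 4*p^4 - 2*p^3 - 3*p^2 - 12*p + 3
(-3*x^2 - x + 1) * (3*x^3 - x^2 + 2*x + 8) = -9*x^5 - 2*x^3 - 27*x^2 - 6*x + 8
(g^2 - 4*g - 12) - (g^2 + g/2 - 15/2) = -9*g/2 - 9/2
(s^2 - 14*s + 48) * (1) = s^2 - 14*s + 48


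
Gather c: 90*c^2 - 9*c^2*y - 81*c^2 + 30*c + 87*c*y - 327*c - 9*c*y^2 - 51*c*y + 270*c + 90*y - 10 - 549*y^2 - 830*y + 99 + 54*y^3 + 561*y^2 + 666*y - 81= c^2*(9 - 9*y) + c*(-9*y^2 + 36*y - 27) + 54*y^3 + 12*y^2 - 74*y + 8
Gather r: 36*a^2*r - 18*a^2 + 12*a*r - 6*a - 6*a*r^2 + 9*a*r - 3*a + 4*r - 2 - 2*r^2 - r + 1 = -18*a^2 - 9*a + r^2*(-6*a - 2) + r*(36*a^2 + 21*a + 3) - 1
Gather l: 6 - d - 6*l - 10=-d - 6*l - 4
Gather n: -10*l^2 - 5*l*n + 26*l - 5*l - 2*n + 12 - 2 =-10*l^2 + 21*l + n*(-5*l - 2) + 10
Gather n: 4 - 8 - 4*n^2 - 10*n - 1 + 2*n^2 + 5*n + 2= -2*n^2 - 5*n - 3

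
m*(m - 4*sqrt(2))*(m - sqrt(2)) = m^3 - 5*sqrt(2)*m^2 + 8*m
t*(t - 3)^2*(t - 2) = t^4 - 8*t^3 + 21*t^2 - 18*t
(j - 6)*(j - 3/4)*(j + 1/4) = j^3 - 13*j^2/2 + 45*j/16 + 9/8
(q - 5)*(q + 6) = q^2 + q - 30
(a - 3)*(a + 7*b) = a^2 + 7*a*b - 3*a - 21*b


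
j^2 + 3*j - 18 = (j - 3)*(j + 6)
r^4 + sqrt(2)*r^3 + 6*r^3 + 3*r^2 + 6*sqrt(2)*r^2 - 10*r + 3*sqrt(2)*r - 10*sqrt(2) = (r - 1)*(r + 2)*(r + 5)*(r + sqrt(2))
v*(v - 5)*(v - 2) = v^3 - 7*v^2 + 10*v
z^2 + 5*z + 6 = (z + 2)*(z + 3)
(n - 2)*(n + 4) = n^2 + 2*n - 8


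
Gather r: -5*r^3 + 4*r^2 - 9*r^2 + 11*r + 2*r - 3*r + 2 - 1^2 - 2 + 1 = -5*r^3 - 5*r^2 + 10*r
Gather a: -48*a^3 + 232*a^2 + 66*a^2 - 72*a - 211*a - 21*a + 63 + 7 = -48*a^3 + 298*a^2 - 304*a + 70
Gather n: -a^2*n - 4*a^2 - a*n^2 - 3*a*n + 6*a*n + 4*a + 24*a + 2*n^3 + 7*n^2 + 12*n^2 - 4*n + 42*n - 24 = -4*a^2 + 28*a + 2*n^3 + n^2*(19 - a) + n*(-a^2 + 3*a + 38) - 24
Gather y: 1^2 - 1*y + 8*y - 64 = 7*y - 63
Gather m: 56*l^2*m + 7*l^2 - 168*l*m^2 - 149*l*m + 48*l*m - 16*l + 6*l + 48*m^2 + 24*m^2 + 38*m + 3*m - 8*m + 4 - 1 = 7*l^2 - 10*l + m^2*(72 - 168*l) + m*(56*l^2 - 101*l + 33) + 3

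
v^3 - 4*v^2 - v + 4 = (v - 4)*(v - 1)*(v + 1)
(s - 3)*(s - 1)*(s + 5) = s^3 + s^2 - 17*s + 15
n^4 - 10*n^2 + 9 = (n - 3)*(n - 1)*(n + 1)*(n + 3)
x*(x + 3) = x^2 + 3*x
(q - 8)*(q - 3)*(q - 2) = q^3 - 13*q^2 + 46*q - 48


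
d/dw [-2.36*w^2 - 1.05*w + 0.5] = -4.72*w - 1.05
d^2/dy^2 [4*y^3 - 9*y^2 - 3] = 24*y - 18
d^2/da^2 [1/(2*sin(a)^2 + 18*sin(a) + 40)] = (-4*sin(a)^4 - 27*sin(a)^3 + 5*sin(a)^2 + 234*sin(a) + 122)/(2*(sin(a)^2 + 9*sin(a) + 20)^3)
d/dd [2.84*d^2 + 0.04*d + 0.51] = 5.68*d + 0.04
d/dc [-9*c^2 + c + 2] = 1 - 18*c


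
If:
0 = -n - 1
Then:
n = -1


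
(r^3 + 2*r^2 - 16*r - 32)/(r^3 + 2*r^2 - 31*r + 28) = (r^2 + 6*r + 8)/(r^2 + 6*r - 7)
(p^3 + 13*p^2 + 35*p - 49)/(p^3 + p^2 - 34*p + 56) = (p^2 + 6*p - 7)/(p^2 - 6*p + 8)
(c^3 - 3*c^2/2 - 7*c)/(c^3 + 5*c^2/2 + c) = (2*c - 7)/(2*c + 1)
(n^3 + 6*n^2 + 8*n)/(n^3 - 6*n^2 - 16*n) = (n + 4)/(n - 8)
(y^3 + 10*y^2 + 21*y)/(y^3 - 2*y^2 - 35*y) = (y^2 + 10*y + 21)/(y^2 - 2*y - 35)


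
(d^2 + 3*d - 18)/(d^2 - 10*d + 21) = (d + 6)/(d - 7)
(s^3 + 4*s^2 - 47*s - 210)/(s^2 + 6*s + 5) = (s^2 - s - 42)/(s + 1)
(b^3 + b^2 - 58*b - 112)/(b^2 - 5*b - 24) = (b^2 + 9*b + 14)/(b + 3)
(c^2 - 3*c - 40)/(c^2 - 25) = (c - 8)/(c - 5)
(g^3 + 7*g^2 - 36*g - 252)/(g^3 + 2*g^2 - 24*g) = (g^2 + g - 42)/(g*(g - 4))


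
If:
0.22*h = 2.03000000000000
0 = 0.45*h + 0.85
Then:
No Solution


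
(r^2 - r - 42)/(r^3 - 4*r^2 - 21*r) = (r + 6)/(r*(r + 3))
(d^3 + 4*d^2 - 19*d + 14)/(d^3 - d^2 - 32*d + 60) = (d^2 + 6*d - 7)/(d^2 + d - 30)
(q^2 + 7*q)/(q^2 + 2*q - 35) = q/(q - 5)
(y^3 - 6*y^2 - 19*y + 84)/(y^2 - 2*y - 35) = (y^2 + y - 12)/(y + 5)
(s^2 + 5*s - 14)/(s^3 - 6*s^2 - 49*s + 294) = (s - 2)/(s^2 - 13*s + 42)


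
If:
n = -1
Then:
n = -1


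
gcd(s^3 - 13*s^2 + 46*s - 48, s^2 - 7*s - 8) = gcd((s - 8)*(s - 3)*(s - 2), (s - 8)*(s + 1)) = s - 8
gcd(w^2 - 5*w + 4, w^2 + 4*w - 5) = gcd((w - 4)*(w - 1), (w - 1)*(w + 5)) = w - 1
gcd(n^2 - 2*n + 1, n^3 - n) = n - 1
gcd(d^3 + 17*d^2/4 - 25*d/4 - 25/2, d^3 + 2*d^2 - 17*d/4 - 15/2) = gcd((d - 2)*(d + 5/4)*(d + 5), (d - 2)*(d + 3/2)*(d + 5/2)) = d - 2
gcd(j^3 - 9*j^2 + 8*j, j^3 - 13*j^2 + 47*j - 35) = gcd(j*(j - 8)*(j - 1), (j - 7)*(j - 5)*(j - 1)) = j - 1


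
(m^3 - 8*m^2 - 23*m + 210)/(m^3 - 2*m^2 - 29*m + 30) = (m - 7)/(m - 1)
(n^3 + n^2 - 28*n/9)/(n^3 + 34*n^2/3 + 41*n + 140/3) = n*(3*n - 4)/(3*(n^2 + 9*n + 20))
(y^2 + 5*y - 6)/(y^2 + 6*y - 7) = (y + 6)/(y + 7)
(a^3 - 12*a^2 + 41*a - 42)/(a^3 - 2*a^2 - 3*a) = (a^2 - 9*a + 14)/(a*(a + 1))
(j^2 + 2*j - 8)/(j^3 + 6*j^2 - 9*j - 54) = (j^2 + 2*j - 8)/(j^3 + 6*j^2 - 9*j - 54)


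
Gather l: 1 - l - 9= -l - 8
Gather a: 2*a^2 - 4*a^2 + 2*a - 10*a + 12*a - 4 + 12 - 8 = -2*a^2 + 4*a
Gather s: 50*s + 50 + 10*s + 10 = 60*s + 60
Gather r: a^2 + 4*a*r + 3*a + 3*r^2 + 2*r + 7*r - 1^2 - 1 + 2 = a^2 + 3*a + 3*r^2 + r*(4*a + 9)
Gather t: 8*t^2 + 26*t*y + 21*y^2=8*t^2 + 26*t*y + 21*y^2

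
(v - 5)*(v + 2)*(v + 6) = v^3 + 3*v^2 - 28*v - 60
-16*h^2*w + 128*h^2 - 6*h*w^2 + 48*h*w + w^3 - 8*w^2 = (-8*h + w)*(2*h + w)*(w - 8)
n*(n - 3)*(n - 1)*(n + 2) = n^4 - 2*n^3 - 5*n^2 + 6*n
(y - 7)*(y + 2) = y^2 - 5*y - 14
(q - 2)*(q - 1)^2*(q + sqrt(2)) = q^4 - 4*q^3 + sqrt(2)*q^3 - 4*sqrt(2)*q^2 + 5*q^2 - 2*q + 5*sqrt(2)*q - 2*sqrt(2)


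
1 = 1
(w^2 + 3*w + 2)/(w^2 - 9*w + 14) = (w^2 + 3*w + 2)/(w^2 - 9*w + 14)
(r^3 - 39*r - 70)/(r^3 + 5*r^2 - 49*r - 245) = (r + 2)/(r + 7)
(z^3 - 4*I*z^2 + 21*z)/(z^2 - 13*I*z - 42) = z*(z + 3*I)/(z - 6*I)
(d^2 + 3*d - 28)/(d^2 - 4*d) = (d + 7)/d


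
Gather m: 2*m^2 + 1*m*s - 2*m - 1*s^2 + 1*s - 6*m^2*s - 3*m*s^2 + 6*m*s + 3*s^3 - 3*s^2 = m^2*(2 - 6*s) + m*(-3*s^2 + 7*s - 2) + 3*s^3 - 4*s^2 + s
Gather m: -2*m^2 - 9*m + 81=-2*m^2 - 9*m + 81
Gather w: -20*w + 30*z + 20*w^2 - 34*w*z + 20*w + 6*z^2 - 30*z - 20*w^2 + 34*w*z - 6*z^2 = 0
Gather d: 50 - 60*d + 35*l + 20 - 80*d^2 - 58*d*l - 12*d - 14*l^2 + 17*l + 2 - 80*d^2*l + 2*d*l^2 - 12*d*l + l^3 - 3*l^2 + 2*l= d^2*(-80*l - 80) + d*(2*l^2 - 70*l - 72) + l^3 - 17*l^2 + 54*l + 72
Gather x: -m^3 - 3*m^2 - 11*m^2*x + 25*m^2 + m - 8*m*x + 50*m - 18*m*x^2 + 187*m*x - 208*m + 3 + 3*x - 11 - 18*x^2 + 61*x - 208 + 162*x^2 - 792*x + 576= -m^3 + 22*m^2 - 157*m + x^2*(144 - 18*m) + x*(-11*m^2 + 179*m - 728) + 360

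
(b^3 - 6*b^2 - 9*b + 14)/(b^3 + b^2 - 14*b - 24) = (b^2 - 8*b + 7)/(b^2 - b - 12)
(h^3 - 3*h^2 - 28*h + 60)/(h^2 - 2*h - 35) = (h^2 - 8*h + 12)/(h - 7)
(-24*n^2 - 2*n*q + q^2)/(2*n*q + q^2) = (-24*n^2 - 2*n*q + q^2)/(q*(2*n + q))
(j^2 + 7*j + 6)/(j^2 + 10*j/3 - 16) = 3*(j + 1)/(3*j - 8)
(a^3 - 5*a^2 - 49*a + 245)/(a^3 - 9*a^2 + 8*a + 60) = (a^2 - 49)/(a^2 - 4*a - 12)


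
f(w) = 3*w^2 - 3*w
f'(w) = 6*w - 3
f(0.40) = -0.72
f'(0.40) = -0.60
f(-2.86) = 33.12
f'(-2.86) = -20.16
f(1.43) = 1.84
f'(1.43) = 5.58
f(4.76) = 53.69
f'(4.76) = 25.56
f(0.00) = 0.00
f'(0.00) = -3.00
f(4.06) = 37.27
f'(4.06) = 21.36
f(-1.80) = 15.12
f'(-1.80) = -13.80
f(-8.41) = 237.41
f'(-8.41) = -53.46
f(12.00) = 396.00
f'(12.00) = 69.00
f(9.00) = 216.00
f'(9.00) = 51.00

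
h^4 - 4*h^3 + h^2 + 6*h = h*(h - 3)*(h - 2)*(h + 1)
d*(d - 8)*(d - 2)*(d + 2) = d^4 - 8*d^3 - 4*d^2 + 32*d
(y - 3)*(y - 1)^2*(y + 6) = y^4 + y^3 - 23*y^2 + 39*y - 18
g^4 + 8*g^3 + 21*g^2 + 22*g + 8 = (g + 1)^2*(g + 2)*(g + 4)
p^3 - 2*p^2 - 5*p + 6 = (p - 3)*(p - 1)*(p + 2)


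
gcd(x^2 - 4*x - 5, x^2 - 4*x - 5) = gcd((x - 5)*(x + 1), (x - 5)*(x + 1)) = x^2 - 4*x - 5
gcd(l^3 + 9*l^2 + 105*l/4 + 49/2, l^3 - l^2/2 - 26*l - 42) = l^2 + 11*l/2 + 7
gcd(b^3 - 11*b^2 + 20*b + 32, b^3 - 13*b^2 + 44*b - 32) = b^2 - 12*b + 32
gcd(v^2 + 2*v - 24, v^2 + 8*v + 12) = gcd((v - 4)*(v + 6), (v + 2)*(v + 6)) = v + 6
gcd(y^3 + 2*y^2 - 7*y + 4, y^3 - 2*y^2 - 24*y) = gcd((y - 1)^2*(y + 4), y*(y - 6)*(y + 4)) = y + 4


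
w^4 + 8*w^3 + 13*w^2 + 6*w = w*(w + 1)^2*(w + 6)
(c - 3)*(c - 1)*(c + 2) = c^3 - 2*c^2 - 5*c + 6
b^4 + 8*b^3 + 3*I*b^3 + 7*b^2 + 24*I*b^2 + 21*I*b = b*(b + 1)*(b + 7)*(b + 3*I)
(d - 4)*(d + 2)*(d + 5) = d^3 + 3*d^2 - 18*d - 40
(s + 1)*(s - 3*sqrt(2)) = s^2 - 3*sqrt(2)*s + s - 3*sqrt(2)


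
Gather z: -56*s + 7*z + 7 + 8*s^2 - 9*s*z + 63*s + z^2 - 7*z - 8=8*s^2 - 9*s*z + 7*s + z^2 - 1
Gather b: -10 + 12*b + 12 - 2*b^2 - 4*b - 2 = -2*b^2 + 8*b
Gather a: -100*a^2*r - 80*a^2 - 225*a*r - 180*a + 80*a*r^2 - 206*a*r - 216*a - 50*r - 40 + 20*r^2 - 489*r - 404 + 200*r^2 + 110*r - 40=a^2*(-100*r - 80) + a*(80*r^2 - 431*r - 396) + 220*r^2 - 429*r - 484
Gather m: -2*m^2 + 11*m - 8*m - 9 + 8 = -2*m^2 + 3*m - 1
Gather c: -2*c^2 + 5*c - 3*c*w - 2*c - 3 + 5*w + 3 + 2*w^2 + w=-2*c^2 + c*(3 - 3*w) + 2*w^2 + 6*w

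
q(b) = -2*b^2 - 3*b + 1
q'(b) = -4*b - 3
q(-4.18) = -21.40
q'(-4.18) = 13.72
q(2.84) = -23.65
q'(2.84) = -14.36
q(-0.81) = 2.12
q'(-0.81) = 0.24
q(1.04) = -4.28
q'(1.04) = -7.16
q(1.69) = -9.78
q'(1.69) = -9.76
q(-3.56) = -13.67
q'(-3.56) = 11.24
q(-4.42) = -24.81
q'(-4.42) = 14.68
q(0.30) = -0.08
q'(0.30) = -4.20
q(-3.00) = -8.00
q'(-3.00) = 9.00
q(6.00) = -89.00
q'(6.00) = -27.00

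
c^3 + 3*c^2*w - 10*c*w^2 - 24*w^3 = (c - 3*w)*(c + 2*w)*(c + 4*w)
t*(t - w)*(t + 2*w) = t^3 + t^2*w - 2*t*w^2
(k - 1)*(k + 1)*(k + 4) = k^3 + 4*k^2 - k - 4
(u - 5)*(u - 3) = u^2 - 8*u + 15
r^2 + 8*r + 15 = (r + 3)*(r + 5)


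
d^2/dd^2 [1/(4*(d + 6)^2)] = 3/(2*(d + 6)^4)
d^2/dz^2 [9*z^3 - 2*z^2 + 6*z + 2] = 54*z - 4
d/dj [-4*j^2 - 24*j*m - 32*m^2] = -8*j - 24*m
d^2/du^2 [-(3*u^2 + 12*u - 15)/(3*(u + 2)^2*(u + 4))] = 2*(-u^4 - 8*u^3 + 30*u^2 + 328*u + 596)/(u^7 + 20*u^6 + 168*u^5 + 768*u^4 + 2064*u^3 + 3264*u^2 + 2816*u + 1024)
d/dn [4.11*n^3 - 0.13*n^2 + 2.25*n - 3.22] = 12.33*n^2 - 0.26*n + 2.25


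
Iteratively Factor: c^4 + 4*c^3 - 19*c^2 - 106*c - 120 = (c + 2)*(c^3 + 2*c^2 - 23*c - 60) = (c + 2)*(c + 3)*(c^2 - c - 20) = (c - 5)*(c + 2)*(c + 3)*(c + 4)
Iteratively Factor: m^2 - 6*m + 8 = (m - 4)*(m - 2)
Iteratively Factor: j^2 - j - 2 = (j - 2)*(j + 1)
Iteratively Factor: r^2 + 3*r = (r + 3)*(r)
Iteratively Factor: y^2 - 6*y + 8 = (y - 4)*(y - 2)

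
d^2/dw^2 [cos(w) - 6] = -cos(w)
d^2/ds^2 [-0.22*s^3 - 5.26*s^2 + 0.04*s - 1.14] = -1.32*s - 10.52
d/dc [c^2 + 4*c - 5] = 2*c + 4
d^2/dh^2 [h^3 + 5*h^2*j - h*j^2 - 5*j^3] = 6*h + 10*j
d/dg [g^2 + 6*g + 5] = 2*g + 6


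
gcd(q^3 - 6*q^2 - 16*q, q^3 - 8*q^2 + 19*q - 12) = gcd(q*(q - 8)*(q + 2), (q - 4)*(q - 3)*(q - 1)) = 1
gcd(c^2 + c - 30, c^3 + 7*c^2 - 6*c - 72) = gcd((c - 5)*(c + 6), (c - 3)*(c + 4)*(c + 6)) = c + 6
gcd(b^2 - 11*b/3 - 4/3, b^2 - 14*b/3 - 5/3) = b + 1/3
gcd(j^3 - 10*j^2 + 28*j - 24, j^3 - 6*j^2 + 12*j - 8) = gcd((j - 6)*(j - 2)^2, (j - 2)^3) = j^2 - 4*j + 4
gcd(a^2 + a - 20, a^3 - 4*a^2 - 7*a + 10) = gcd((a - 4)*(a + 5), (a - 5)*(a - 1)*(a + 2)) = 1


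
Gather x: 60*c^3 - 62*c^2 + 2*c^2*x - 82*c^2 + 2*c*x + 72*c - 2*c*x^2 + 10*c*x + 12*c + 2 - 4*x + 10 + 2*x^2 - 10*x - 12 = 60*c^3 - 144*c^2 + 84*c + x^2*(2 - 2*c) + x*(2*c^2 + 12*c - 14)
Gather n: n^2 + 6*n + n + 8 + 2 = n^2 + 7*n + 10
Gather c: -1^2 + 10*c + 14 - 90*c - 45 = -80*c - 32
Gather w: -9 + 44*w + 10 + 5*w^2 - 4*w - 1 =5*w^2 + 40*w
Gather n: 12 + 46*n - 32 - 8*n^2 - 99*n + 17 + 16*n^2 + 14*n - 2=8*n^2 - 39*n - 5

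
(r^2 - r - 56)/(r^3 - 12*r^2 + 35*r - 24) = (r + 7)/(r^2 - 4*r + 3)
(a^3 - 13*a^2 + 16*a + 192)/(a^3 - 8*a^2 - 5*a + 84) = (a^2 - 16*a + 64)/(a^2 - 11*a + 28)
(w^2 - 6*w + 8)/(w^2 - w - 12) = (w - 2)/(w + 3)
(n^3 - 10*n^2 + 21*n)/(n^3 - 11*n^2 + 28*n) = (n - 3)/(n - 4)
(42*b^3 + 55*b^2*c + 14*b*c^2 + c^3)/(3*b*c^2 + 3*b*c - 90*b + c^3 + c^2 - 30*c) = (42*b^3 + 55*b^2*c + 14*b*c^2 + c^3)/(3*b*c^2 + 3*b*c - 90*b + c^3 + c^2 - 30*c)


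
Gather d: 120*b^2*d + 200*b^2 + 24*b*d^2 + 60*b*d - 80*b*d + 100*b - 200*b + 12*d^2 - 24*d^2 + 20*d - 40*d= 200*b^2 - 100*b + d^2*(24*b - 12) + d*(120*b^2 - 20*b - 20)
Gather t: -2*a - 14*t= -2*a - 14*t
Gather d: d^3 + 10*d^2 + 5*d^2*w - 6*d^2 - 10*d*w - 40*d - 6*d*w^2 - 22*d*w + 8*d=d^3 + d^2*(5*w + 4) + d*(-6*w^2 - 32*w - 32)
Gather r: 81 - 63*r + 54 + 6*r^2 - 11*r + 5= 6*r^2 - 74*r + 140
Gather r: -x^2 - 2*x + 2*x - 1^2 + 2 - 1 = -x^2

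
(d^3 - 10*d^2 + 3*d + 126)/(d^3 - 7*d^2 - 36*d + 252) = (d + 3)/(d + 6)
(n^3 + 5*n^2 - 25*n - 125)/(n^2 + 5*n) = n - 25/n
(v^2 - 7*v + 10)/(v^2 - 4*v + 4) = (v - 5)/(v - 2)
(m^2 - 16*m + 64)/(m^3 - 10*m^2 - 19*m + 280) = (m - 8)/(m^2 - 2*m - 35)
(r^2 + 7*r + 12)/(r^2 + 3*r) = (r + 4)/r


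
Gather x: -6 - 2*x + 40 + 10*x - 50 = 8*x - 16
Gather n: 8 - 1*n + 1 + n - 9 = 0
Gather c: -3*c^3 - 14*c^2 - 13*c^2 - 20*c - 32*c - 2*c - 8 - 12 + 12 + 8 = -3*c^3 - 27*c^2 - 54*c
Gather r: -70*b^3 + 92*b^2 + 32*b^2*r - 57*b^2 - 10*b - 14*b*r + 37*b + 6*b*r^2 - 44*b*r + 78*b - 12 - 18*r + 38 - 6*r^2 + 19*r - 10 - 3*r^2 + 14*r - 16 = -70*b^3 + 35*b^2 + 105*b + r^2*(6*b - 9) + r*(32*b^2 - 58*b + 15)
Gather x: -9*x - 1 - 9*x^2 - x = -9*x^2 - 10*x - 1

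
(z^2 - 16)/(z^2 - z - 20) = (z - 4)/(z - 5)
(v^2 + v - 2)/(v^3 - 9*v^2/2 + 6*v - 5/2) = 2*(v + 2)/(2*v^2 - 7*v + 5)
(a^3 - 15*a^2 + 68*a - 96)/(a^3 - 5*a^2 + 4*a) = (a^2 - 11*a + 24)/(a*(a - 1))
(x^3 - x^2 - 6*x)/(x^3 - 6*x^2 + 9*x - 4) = x*(x^2 - x - 6)/(x^3 - 6*x^2 + 9*x - 4)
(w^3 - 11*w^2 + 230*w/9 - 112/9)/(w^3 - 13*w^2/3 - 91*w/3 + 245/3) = (3*w^2 - 26*w + 16)/(3*(w^2 - 2*w - 35))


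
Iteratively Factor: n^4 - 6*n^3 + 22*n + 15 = (n + 1)*(n^3 - 7*n^2 + 7*n + 15) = (n + 1)^2*(n^2 - 8*n + 15) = (n - 3)*(n + 1)^2*(n - 5)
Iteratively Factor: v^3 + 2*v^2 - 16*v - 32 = (v - 4)*(v^2 + 6*v + 8) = (v - 4)*(v + 4)*(v + 2)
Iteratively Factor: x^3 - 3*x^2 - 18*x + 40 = (x - 2)*(x^2 - x - 20) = (x - 2)*(x + 4)*(x - 5)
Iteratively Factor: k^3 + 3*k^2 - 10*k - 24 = (k + 4)*(k^2 - k - 6) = (k + 2)*(k + 4)*(k - 3)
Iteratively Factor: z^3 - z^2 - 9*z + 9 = (z - 3)*(z^2 + 2*z - 3) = (z - 3)*(z - 1)*(z + 3)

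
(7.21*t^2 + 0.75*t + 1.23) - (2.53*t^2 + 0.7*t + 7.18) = 4.68*t^2 + 0.05*t - 5.95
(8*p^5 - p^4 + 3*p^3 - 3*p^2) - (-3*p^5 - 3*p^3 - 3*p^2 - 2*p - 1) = 11*p^5 - p^4 + 6*p^3 + 2*p + 1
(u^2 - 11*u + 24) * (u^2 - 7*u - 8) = u^4 - 18*u^3 + 93*u^2 - 80*u - 192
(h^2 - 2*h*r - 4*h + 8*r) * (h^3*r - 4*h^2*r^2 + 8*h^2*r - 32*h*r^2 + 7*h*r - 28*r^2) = h^5*r - 6*h^4*r^2 + 4*h^4*r + 8*h^3*r^3 - 24*h^3*r^2 - 25*h^3*r + 32*h^2*r^3 + 150*h^2*r^2 - 28*h^2*r - 200*h*r^3 + 168*h*r^2 - 224*r^3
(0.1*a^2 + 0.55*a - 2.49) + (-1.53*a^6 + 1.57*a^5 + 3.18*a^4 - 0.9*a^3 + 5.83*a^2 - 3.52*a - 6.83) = -1.53*a^6 + 1.57*a^5 + 3.18*a^4 - 0.9*a^3 + 5.93*a^2 - 2.97*a - 9.32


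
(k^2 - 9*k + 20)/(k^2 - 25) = (k - 4)/(k + 5)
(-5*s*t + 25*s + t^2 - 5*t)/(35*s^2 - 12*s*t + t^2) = (5 - t)/(7*s - t)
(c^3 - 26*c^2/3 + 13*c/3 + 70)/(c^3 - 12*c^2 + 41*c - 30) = (c + 7/3)/(c - 1)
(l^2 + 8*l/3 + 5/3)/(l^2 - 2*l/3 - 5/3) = (3*l + 5)/(3*l - 5)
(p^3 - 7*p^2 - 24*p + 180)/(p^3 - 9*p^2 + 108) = (p + 5)/(p + 3)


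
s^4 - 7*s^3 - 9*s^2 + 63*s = s*(s - 7)*(s - 3)*(s + 3)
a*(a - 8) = a^2 - 8*a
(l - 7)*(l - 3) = l^2 - 10*l + 21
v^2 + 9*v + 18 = (v + 3)*(v + 6)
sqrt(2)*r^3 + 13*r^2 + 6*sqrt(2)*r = r*(r + 6*sqrt(2))*(sqrt(2)*r + 1)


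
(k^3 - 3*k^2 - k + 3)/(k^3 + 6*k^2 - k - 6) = (k - 3)/(k + 6)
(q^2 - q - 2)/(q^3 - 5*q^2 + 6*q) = (q + 1)/(q*(q - 3))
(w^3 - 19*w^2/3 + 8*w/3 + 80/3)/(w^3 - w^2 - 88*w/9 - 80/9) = 3*(w - 4)/(3*w + 4)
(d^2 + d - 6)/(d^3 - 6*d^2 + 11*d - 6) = (d + 3)/(d^2 - 4*d + 3)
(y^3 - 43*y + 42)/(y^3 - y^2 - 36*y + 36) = (y + 7)/(y + 6)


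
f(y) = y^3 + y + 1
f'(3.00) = 28.00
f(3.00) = 31.00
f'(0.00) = 1.00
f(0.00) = 1.00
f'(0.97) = 3.82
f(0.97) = 2.88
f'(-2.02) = 13.24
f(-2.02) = -9.26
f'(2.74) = 23.52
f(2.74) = 24.31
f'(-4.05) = 50.21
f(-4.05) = -69.48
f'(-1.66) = 9.27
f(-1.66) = -5.23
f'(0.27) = 1.22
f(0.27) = 1.29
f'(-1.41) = 6.96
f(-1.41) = -3.21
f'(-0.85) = 3.17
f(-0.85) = -0.46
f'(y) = 3*y^2 + 1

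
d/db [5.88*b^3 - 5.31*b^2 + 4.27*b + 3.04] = 17.64*b^2 - 10.62*b + 4.27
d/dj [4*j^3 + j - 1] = 12*j^2 + 1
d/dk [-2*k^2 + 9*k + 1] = 9 - 4*k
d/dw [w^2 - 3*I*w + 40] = 2*w - 3*I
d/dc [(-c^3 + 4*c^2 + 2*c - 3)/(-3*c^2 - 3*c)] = 1/3 - 1/c^2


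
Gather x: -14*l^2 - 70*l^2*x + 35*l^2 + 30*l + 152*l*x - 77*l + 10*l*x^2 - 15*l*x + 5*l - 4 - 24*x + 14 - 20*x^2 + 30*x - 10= 21*l^2 - 42*l + x^2*(10*l - 20) + x*(-70*l^2 + 137*l + 6)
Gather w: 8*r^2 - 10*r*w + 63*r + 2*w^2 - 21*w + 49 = 8*r^2 + 63*r + 2*w^2 + w*(-10*r - 21) + 49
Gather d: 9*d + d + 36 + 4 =10*d + 40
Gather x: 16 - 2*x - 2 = 14 - 2*x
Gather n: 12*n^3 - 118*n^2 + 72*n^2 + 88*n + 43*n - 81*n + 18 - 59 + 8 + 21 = 12*n^3 - 46*n^2 + 50*n - 12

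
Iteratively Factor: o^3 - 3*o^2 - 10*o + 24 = (o + 3)*(o^2 - 6*o + 8) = (o - 2)*(o + 3)*(o - 4)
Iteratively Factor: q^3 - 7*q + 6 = (q - 1)*(q^2 + q - 6) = (q - 1)*(q + 3)*(q - 2)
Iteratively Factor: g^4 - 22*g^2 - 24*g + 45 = (g - 5)*(g^3 + 5*g^2 + 3*g - 9) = (g - 5)*(g - 1)*(g^2 + 6*g + 9) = (g - 5)*(g - 1)*(g + 3)*(g + 3)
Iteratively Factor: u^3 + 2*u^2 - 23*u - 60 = (u - 5)*(u^2 + 7*u + 12) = (u - 5)*(u + 3)*(u + 4)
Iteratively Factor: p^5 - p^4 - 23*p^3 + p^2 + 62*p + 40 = (p + 1)*(p^4 - 2*p^3 - 21*p^2 + 22*p + 40) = (p + 1)*(p + 4)*(p^3 - 6*p^2 + 3*p + 10) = (p + 1)^2*(p + 4)*(p^2 - 7*p + 10) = (p - 2)*(p + 1)^2*(p + 4)*(p - 5)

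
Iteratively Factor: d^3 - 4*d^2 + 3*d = (d - 3)*(d^2 - d) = (d - 3)*(d - 1)*(d)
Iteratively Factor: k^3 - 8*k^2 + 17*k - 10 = (k - 2)*(k^2 - 6*k + 5) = (k - 5)*(k - 2)*(k - 1)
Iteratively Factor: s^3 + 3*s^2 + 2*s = (s + 2)*(s^2 + s) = s*(s + 2)*(s + 1)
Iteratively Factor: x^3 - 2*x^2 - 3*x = (x)*(x^2 - 2*x - 3) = x*(x - 3)*(x + 1)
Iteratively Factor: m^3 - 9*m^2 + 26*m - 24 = (m - 4)*(m^2 - 5*m + 6) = (m - 4)*(m - 2)*(m - 3)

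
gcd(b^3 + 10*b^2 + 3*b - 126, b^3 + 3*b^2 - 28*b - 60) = b + 6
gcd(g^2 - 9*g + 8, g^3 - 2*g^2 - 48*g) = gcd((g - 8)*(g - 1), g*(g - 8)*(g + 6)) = g - 8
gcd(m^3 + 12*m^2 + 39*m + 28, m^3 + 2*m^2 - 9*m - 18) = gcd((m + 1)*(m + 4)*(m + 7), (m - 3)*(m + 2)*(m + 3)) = 1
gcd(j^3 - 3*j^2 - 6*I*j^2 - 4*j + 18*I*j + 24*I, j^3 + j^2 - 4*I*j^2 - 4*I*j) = j + 1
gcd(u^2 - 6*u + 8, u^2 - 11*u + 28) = u - 4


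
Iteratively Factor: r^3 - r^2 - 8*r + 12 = (r - 2)*(r^2 + r - 6) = (r - 2)*(r + 3)*(r - 2)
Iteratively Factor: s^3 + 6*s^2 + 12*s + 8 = (s + 2)*(s^2 + 4*s + 4) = (s + 2)^2*(s + 2)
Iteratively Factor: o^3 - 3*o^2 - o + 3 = (o - 1)*(o^2 - 2*o - 3) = (o - 1)*(o + 1)*(o - 3)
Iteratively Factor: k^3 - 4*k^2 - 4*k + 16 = (k + 2)*(k^2 - 6*k + 8) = (k - 2)*(k + 2)*(k - 4)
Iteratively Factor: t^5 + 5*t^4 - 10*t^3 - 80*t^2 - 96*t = (t + 2)*(t^4 + 3*t^3 - 16*t^2 - 48*t) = (t + 2)*(t + 3)*(t^3 - 16*t) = (t - 4)*(t + 2)*(t + 3)*(t^2 + 4*t) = (t - 4)*(t + 2)*(t + 3)*(t + 4)*(t)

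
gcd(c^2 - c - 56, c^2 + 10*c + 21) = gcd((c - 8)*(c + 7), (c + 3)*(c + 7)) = c + 7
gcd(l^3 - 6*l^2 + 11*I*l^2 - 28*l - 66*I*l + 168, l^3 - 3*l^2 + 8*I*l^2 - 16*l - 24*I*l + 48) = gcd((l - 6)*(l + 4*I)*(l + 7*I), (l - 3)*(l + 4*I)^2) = l + 4*I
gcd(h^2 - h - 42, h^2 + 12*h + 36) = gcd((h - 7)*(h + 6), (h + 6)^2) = h + 6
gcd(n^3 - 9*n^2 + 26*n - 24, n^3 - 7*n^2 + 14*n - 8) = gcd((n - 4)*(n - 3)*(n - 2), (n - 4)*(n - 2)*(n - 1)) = n^2 - 6*n + 8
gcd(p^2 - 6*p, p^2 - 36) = p - 6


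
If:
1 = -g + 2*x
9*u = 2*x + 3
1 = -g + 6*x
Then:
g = -1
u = 1/3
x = 0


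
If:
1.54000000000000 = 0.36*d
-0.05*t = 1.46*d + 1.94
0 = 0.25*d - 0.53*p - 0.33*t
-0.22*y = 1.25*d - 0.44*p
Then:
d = 4.28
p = 103.95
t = -163.71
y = 183.60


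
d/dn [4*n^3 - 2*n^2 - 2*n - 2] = 12*n^2 - 4*n - 2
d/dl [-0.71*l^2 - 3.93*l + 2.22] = -1.42*l - 3.93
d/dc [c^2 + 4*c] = 2*c + 4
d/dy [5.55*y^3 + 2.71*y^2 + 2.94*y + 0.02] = 16.65*y^2 + 5.42*y + 2.94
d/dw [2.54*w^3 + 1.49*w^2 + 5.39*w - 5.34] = 7.62*w^2 + 2.98*w + 5.39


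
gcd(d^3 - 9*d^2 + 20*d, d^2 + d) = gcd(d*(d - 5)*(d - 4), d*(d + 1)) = d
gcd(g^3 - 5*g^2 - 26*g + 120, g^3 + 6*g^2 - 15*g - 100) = g^2 + g - 20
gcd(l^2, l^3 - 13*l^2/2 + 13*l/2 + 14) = 1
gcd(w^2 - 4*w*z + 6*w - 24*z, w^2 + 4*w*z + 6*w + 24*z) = w + 6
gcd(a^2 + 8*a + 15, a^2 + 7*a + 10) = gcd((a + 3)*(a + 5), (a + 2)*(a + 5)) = a + 5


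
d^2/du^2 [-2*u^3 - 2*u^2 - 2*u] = -12*u - 4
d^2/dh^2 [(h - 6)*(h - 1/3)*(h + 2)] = 6*h - 26/3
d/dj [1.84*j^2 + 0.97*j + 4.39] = 3.68*j + 0.97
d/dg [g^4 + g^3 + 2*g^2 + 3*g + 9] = 4*g^3 + 3*g^2 + 4*g + 3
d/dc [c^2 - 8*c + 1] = 2*c - 8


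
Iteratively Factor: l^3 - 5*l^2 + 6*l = (l)*(l^2 - 5*l + 6) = l*(l - 3)*(l - 2)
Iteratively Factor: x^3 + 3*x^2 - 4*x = (x + 4)*(x^2 - x) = (x - 1)*(x + 4)*(x)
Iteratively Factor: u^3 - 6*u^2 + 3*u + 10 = (u - 2)*(u^2 - 4*u - 5) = (u - 2)*(u + 1)*(u - 5)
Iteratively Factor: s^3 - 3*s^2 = (s)*(s^2 - 3*s) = s*(s - 3)*(s)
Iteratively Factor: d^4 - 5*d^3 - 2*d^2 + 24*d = (d)*(d^3 - 5*d^2 - 2*d + 24) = d*(d - 4)*(d^2 - d - 6) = d*(d - 4)*(d - 3)*(d + 2)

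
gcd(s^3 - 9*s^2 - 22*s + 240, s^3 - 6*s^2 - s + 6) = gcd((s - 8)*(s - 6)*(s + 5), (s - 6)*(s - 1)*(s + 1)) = s - 6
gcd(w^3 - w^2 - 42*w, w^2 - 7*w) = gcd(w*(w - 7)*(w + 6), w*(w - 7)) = w^2 - 7*w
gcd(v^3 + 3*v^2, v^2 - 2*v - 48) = 1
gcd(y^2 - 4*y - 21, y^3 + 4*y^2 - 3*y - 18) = y + 3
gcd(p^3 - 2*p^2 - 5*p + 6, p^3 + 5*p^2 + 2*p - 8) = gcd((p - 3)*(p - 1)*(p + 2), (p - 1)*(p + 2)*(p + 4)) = p^2 + p - 2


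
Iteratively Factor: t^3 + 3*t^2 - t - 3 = (t + 1)*(t^2 + 2*t - 3) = (t - 1)*(t + 1)*(t + 3)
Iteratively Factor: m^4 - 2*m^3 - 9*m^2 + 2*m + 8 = (m - 1)*(m^3 - m^2 - 10*m - 8) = (m - 1)*(m + 1)*(m^2 - 2*m - 8) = (m - 1)*(m + 1)*(m + 2)*(m - 4)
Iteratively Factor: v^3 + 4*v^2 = (v)*(v^2 + 4*v) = v*(v + 4)*(v)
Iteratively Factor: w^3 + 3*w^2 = (w + 3)*(w^2) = w*(w + 3)*(w)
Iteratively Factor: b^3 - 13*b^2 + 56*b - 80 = (b - 5)*(b^2 - 8*b + 16) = (b - 5)*(b - 4)*(b - 4)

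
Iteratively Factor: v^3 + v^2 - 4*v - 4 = (v - 2)*(v^2 + 3*v + 2) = (v - 2)*(v + 1)*(v + 2)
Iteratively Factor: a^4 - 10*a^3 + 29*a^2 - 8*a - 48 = (a - 3)*(a^3 - 7*a^2 + 8*a + 16) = (a - 4)*(a - 3)*(a^2 - 3*a - 4) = (a - 4)*(a - 3)*(a + 1)*(a - 4)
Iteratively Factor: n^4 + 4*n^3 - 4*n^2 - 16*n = (n + 2)*(n^3 + 2*n^2 - 8*n) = n*(n + 2)*(n^2 + 2*n - 8) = n*(n + 2)*(n + 4)*(n - 2)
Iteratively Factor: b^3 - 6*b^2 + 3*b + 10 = (b + 1)*(b^2 - 7*b + 10) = (b - 5)*(b + 1)*(b - 2)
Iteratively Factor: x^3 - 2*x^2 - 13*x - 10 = (x + 2)*(x^2 - 4*x - 5) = (x + 1)*(x + 2)*(x - 5)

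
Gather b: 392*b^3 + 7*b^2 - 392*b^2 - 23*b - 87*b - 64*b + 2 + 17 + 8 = 392*b^3 - 385*b^2 - 174*b + 27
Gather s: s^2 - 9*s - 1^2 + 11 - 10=s^2 - 9*s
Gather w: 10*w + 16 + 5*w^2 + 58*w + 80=5*w^2 + 68*w + 96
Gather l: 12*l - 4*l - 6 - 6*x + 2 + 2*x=8*l - 4*x - 4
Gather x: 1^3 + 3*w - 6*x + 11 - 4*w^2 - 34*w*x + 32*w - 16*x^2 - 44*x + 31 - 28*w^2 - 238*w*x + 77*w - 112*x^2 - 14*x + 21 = -32*w^2 + 112*w - 128*x^2 + x*(-272*w - 64) + 64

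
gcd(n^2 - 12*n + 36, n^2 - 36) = n - 6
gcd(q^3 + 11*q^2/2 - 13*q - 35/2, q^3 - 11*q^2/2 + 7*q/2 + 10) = q^2 - 3*q/2 - 5/2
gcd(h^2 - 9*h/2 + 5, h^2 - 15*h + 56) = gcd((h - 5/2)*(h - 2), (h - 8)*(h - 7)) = 1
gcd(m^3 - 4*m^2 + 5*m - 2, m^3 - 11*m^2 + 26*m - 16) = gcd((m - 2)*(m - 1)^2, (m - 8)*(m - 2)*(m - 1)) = m^2 - 3*m + 2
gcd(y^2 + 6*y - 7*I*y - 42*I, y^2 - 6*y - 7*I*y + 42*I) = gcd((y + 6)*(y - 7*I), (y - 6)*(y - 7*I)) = y - 7*I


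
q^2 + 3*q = q*(q + 3)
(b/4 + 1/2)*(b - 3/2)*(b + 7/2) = b^3/4 + b^2 - 5*b/16 - 21/8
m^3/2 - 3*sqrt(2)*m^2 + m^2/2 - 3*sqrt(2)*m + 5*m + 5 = (m/2 + 1/2)*(m - 5*sqrt(2))*(m - sqrt(2))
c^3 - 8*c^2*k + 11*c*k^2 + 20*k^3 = (c - 5*k)*(c - 4*k)*(c + k)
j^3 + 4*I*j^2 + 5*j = j*(j - I)*(j + 5*I)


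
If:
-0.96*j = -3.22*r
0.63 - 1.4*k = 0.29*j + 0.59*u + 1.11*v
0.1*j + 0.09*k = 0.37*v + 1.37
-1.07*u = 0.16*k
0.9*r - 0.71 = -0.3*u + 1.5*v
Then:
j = -229.69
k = 88.67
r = -68.48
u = -13.26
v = -44.21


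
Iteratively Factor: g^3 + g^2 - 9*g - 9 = (g - 3)*(g^2 + 4*g + 3) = (g - 3)*(g + 3)*(g + 1)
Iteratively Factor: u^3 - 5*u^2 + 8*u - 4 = (u - 2)*(u^2 - 3*u + 2) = (u - 2)^2*(u - 1)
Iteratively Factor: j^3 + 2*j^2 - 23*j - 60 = (j + 4)*(j^2 - 2*j - 15) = (j + 3)*(j + 4)*(j - 5)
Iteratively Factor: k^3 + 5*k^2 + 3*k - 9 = (k + 3)*(k^2 + 2*k - 3) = (k - 1)*(k + 3)*(k + 3)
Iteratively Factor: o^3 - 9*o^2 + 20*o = (o)*(o^2 - 9*o + 20) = o*(o - 4)*(o - 5)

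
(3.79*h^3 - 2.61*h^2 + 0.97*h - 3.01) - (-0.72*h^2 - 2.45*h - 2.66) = 3.79*h^3 - 1.89*h^2 + 3.42*h - 0.35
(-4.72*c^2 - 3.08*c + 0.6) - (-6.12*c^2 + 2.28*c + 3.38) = 1.4*c^2 - 5.36*c - 2.78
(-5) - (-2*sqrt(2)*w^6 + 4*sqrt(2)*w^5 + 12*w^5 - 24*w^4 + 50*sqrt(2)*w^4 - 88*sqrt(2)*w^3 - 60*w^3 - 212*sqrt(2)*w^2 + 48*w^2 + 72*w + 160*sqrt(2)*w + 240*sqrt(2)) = 2*sqrt(2)*w^6 - 12*w^5 - 4*sqrt(2)*w^5 - 50*sqrt(2)*w^4 + 24*w^4 + 60*w^3 + 88*sqrt(2)*w^3 - 48*w^2 + 212*sqrt(2)*w^2 - 160*sqrt(2)*w - 72*w - 240*sqrt(2) - 5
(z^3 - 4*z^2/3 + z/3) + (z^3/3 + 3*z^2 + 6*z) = 4*z^3/3 + 5*z^2/3 + 19*z/3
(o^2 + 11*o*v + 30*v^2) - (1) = o^2 + 11*o*v + 30*v^2 - 1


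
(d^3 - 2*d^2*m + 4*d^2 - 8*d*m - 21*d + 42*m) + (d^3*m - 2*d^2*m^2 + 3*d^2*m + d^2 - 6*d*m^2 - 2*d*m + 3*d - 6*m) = d^3*m + d^3 - 2*d^2*m^2 + d^2*m + 5*d^2 - 6*d*m^2 - 10*d*m - 18*d + 36*m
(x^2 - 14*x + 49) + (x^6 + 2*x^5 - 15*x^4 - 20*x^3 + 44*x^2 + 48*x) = x^6 + 2*x^5 - 15*x^4 - 20*x^3 + 45*x^2 + 34*x + 49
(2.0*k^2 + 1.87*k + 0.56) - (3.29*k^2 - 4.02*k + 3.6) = -1.29*k^2 + 5.89*k - 3.04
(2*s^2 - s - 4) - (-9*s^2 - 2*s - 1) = 11*s^2 + s - 3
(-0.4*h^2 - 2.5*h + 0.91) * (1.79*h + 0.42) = -0.716*h^3 - 4.643*h^2 + 0.5789*h + 0.3822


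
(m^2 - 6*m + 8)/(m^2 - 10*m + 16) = (m - 4)/(m - 8)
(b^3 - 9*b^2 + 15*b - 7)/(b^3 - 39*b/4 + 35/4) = 4*(b^2 - 8*b + 7)/(4*b^2 + 4*b - 35)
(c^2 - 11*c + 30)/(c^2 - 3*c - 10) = (c - 6)/(c + 2)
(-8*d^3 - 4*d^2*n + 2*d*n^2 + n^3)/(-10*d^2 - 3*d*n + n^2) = (4*d^2 - n^2)/(5*d - n)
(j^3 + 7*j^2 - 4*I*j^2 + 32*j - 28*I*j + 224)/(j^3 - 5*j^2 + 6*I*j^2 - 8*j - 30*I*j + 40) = (j^2 + j*(7 - 8*I) - 56*I)/(j^2 + j*(-5 + 2*I) - 10*I)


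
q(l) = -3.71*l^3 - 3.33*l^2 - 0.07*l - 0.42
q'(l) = -11.13*l^2 - 6.66*l - 0.07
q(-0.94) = -0.22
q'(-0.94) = -3.64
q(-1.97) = 15.16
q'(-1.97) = -30.14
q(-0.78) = -0.63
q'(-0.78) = -1.65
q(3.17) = -152.29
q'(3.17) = -133.03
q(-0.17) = -0.49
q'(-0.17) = 0.74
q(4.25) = -345.67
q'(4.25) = -229.41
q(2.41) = -71.86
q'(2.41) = -80.76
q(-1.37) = 2.97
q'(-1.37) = -11.84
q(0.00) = -0.42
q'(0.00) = -0.07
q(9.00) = -2975.37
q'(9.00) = -961.54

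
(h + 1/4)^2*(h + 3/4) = h^3 + 5*h^2/4 + 7*h/16 + 3/64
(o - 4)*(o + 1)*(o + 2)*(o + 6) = o^4 + 5*o^3 - 16*o^2 - 68*o - 48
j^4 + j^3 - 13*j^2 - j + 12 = (j - 3)*(j - 1)*(j + 1)*(j + 4)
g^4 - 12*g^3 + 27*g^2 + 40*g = g*(g - 8)*(g - 5)*(g + 1)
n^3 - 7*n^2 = n^2*(n - 7)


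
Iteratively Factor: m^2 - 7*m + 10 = (m - 2)*(m - 5)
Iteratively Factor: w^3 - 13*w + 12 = (w + 4)*(w^2 - 4*w + 3) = (w - 3)*(w + 4)*(w - 1)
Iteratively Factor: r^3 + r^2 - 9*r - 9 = (r - 3)*(r^2 + 4*r + 3) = (r - 3)*(r + 3)*(r + 1)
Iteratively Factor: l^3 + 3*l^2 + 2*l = (l + 2)*(l^2 + l) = (l + 1)*(l + 2)*(l)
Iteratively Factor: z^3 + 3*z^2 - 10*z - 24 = (z + 2)*(z^2 + z - 12) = (z - 3)*(z + 2)*(z + 4)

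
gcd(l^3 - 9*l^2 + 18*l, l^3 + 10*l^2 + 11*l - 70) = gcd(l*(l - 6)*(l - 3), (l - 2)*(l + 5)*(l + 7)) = 1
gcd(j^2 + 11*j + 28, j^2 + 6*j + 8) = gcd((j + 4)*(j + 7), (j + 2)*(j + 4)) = j + 4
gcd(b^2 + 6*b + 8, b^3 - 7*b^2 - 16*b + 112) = b + 4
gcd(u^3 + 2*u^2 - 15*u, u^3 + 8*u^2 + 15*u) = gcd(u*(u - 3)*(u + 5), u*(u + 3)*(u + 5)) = u^2 + 5*u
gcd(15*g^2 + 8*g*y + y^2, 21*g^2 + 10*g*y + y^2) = 3*g + y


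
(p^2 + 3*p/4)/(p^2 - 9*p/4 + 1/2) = p*(4*p + 3)/(4*p^2 - 9*p + 2)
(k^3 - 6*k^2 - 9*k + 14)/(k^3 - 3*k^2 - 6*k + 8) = (k - 7)/(k - 4)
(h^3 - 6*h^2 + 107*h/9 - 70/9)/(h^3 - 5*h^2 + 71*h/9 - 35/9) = (h - 2)/(h - 1)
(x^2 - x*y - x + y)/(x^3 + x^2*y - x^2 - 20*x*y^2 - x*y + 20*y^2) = (x - y)/(x^2 + x*y - 20*y^2)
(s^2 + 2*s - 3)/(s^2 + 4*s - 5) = (s + 3)/(s + 5)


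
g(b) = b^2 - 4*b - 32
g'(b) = 2*b - 4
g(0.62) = -34.10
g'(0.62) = -2.76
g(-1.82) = -21.41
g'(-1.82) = -7.64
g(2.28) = -35.92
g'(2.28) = 0.56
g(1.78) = -35.95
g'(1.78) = -0.44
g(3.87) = -32.50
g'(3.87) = 3.74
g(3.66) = -33.24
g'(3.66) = 3.32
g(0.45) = -33.60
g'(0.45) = -3.10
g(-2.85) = -12.48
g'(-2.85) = -9.70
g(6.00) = -20.00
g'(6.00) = 8.00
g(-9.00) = 85.00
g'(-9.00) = -22.00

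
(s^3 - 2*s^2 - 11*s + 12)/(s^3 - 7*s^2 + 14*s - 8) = (s + 3)/(s - 2)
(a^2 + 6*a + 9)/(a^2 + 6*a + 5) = (a^2 + 6*a + 9)/(a^2 + 6*a + 5)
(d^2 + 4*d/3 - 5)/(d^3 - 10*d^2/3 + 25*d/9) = 3*(d + 3)/(d*(3*d - 5))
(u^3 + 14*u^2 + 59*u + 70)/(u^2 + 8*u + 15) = (u^2 + 9*u + 14)/(u + 3)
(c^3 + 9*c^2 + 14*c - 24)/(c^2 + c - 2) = (c^2 + 10*c + 24)/(c + 2)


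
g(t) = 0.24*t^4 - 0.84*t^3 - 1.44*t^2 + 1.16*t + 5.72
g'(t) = 0.96*t^3 - 2.52*t^2 - 2.88*t + 1.16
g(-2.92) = 28.42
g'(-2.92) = -35.82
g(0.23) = 5.90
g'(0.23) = 0.38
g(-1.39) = 4.48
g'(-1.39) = -2.28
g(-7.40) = 978.35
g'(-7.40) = -504.54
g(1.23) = 3.95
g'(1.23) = -4.41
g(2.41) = -3.51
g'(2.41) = -6.98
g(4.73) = 10.23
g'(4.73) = 32.75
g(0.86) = 5.25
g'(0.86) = -2.57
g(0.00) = 5.72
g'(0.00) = 1.16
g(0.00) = 5.72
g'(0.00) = 1.16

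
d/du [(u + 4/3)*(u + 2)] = 2*u + 10/3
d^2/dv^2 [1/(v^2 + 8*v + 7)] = 2*(-v^2 - 8*v + 4*(v + 4)^2 - 7)/(v^2 + 8*v + 7)^3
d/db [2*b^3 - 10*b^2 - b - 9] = 6*b^2 - 20*b - 1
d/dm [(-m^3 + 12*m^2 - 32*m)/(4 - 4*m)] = (2*m^3 - 15*m^2 + 24*m - 32)/(4*(m^2 - 2*m + 1))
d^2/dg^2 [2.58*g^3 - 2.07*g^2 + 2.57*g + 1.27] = 15.48*g - 4.14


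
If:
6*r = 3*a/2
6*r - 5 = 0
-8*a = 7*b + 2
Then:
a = 10/3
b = -86/21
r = 5/6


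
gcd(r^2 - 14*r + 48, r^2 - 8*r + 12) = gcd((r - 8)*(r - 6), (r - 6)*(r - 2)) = r - 6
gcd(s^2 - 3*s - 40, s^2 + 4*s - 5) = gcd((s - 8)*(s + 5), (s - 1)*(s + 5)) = s + 5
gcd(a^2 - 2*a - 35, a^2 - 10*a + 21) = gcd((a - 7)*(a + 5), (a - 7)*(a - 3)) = a - 7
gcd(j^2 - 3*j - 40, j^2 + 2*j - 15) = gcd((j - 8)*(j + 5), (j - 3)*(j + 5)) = j + 5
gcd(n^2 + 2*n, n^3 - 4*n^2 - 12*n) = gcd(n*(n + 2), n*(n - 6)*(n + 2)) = n^2 + 2*n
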